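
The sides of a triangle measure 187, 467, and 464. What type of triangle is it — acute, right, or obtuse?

Compare the square of the longest side to the sum of squares of the other two: 187² + 464² = 250265 > 218089 = 467².

acute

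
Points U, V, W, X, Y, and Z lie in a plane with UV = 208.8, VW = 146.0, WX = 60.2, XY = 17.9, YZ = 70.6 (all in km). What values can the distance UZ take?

0 ≤ UZ ≤ 503.5 km

The maximum is all hops collinear in one direction: 208.8 + 146.0 + 60.2 + 17.9 + 70.6 = 503.5.
The longest hop is 208.8; the others sum to 294.7. Since 208.8 ≤ 294.7, the path can fold back on itself completely, so the minimum distance is 0.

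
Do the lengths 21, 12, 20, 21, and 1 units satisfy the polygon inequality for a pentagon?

Yes

A pentagon exists iff every side is shorter than the sum of the others — equivalently, the longest side is less than the sum of the rest.
Longest side 21 < 54 (sum of the remaining 4), so yes.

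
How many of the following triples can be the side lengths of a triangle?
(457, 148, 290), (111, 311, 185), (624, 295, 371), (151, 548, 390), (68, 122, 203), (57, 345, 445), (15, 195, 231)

(148,290,457): 148+290 ≤ 457 → not valid
(111,185,311): 111+185 ≤ 311 → not valid
(295,371,624): 295+371 > 624 → valid
(151,390,548): 151+390 ≤ 548 → not valid
(68,122,203): 68+122 ≤ 203 → not valid
(57,345,445): 57+345 ≤ 445 → not valid
(15,195,231): 15+195 ≤ 231 → not valid
1 of the 7 triples forms a triangle.

1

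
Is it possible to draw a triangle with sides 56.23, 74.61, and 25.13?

Yes

The longest side is 74.61, and the other two sum to 81.36.
Since 81.36 > 74.61, the triangle inequality holds.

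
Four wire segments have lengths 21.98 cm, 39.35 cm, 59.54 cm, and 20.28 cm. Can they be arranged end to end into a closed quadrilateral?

A quadrilateral exists iff every side is shorter than the sum of the others — equivalently, the longest side is less than the sum of the rest.
Longest side 59.54 < 81.61 (sum of the remaining 3), so yes.

Yes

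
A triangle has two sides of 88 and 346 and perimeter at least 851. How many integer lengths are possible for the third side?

17

Triangle inequality: 258 < x < 434. Perimeter ≥ 851 gives x ≥ 851 − 88 − 346 = 417.
So 417 ≤ x < 434; integers 417 through 433: 17 values.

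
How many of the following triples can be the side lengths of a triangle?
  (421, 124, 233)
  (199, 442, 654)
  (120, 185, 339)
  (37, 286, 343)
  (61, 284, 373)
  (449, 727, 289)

(124,233,421): 124+233 ≤ 421 → not valid
(199,442,654): 199+442 ≤ 654 → not valid
(120,185,339): 120+185 ≤ 339 → not valid
(37,286,343): 37+286 ≤ 343 → not valid
(61,284,373): 61+284 ≤ 373 → not valid
(289,449,727): 289+449 > 727 → valid
1 of the 6 triples forms a triangle.

1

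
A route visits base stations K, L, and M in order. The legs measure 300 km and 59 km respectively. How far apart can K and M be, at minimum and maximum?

241 ≤ KM ≤ 359 km

By the triangle inequality, |300 − 59| ≤ KM ≤ 300 + 59.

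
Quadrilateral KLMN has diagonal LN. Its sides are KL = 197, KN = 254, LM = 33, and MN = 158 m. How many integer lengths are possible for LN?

From triangle KLN: 57 < LN < 451.
From triangle MLN: 125 < LN < 191.
Intersection: 125 < LN < 191, so integers 126 through 190: 65 values.

65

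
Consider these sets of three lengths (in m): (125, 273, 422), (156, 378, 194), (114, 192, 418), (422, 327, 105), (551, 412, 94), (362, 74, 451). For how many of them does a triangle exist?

(125,273,422): 125+273 ≤ 422 → not valid
(156,194,378): 156+194 ≤ 378 → not valid
(114,192,418): 114+192 ≤ 418 → not valid
(105,327,422): 105+327 > 422 → valid
(94,412,551): 94+412 ≤ 551 → not valid
(74,362,451): 74+362 ≤ 451 → not valid
1 of the 6 triples forms a triangle.

1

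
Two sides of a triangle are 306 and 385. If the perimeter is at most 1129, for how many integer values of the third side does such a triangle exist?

Triangle inequality: 79 < x < 691. Perimeter ≤ 1129 gives x ≤ 1129 − 306 − 385 = 438.
So 79 < x ≤ 438; integers 80 through 438: 359 values.

359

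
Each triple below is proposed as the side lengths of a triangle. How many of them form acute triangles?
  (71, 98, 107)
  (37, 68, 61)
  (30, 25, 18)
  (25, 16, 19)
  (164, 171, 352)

3

(71,98,107): 71²+98² = 14645 > 11449 = 107² → acute
(37,68,61): 37²+61² = 5090 > 4624 = 68² → acute
(30,25,18): 18²+25² = 949 > 900 = 30² → acute
(25,16,19): 16²+19² = 617 < 625 = 25² → obtuse
(164,171,352): 164+171 ≤ 352, not a triangle
3 of the 5 are acute.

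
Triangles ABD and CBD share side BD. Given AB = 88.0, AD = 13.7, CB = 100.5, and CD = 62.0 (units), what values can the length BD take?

From triangle ABD: |88.0 − 13.7| < BD < 88.0 + 13.7, i.e. 74.3 < BD < 101.7.
From triangle CBD: 38.5 < BD < 162.5.
Both must hold, so BD lies in the intersection.

74.3 < BD < 101.7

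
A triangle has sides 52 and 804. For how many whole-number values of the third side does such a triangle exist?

The third side lies in the open interval (752, 856).
Integers from 753 to 855 inclusive: 855 − 753 + 1 = 103.

103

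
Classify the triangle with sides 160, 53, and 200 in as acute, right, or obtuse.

Compare the square of the longest side to the sum of squares of the other two: 53² + 160² = 28409 < 40000 = 200².

obtuse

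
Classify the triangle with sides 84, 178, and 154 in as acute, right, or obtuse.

Compare the square of the longest side to the sum of squares of the other two: 84² + 154² = 30772 < 31684 = 178².

obtuse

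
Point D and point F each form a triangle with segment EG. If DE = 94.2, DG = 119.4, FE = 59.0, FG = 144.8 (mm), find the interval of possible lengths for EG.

From triangle DEG: |94.2 − 119.4| < EG < 94.2 + 119.4, i.e. 25.2 < EG < 213.6.
From triangle FEG: 85.8 < EG < 203.8.
Both must hold, so EG lies in the intersection.

85.8 < EG < 203.8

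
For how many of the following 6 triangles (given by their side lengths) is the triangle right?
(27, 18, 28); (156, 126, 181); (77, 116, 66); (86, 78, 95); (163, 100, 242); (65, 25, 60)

(27,18,28): 18²+27² = 1053 > 784 = 28² → acute
(156,126,181): 126²+156² = 40212 > 32761 = 181² → acute
(77,116,66): 66²+77² = 10285 < 13456 = 116² → obtuse
(86,78,95): 78²+86² = 13480 > 9025 = 95² → acute
(163,100,242): 100²+163² = 36569 < 58564 = 242² → obtuse
(65,25,60): 25²+60² = 4225 = 65² → right
1 of the 6 is right.

1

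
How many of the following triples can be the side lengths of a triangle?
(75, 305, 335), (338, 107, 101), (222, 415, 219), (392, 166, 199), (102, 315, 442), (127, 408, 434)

3

(75,305,335): 75+305 > 335 → valid
(101,107,338): 101+107 ≤ 338 → not valid
(219,222,415): 219+222 > 415 → valid
(166,199,392): 166+199 ≤ 392 → not valid
(102,315,442): 102+315 ≤ 442 → not valid
(127,408,434): 127+408 > 434 → valid
3 of the 6 triples form a triangle.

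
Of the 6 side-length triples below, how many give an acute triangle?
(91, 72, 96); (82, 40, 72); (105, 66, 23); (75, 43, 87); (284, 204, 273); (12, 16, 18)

4

(91,72,96): 72²+91² = 13465 > 9216 = 96² → acute
(82,40,72): 40²+72² = 6784 > 6724 = 82² → acute
(105,66,23): 23+66 ≤ 105, not a triangle
(75,43,87): 43²+75² = 7474 < 7569 = 87² → obtuse
(284,204,273): 204²+273² = 116145 > 80656 = 284² → acute
(12,16,18): 12²+16² = 400 > 324 = 18² → acute
4 of the 6 are acute.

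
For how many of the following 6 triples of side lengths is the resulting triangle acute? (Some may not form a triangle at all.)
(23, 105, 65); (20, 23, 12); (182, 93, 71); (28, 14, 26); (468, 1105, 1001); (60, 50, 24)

(23,105,65): 23+65 ≤ 105, not a triangle
(20,23,12): 12²+20² = 544 > 529 = 23² → acute
(182,93,71): 71+93 ≤ 182, not a triangle
(28,14,26): 14²+26² = 872 > 784 = 28² → acute
(468,1105,1001): 468²+1001² = 1221025 = 1105² → right
(60,50,24): 24²+50² = 3076 < 3600 = 60² → obtuse
2 of the 6 are acute.

2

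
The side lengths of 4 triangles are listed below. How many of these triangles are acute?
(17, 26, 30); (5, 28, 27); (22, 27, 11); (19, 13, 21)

(17,26,30): 17²+26² = 965 > 900 = 30² → acute
(5,28,27): 5²+27² = 754 < 784 = 28² → obtuse
(22,27,11): 11²+22² = 605 < 729 = 27² → obtuse
(19,13,21): 13²+19² = 530 > 441 = 21² → acute
2 of the 4 are acute.

2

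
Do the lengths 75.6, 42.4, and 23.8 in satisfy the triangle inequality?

The longest side is 75.6, but the other two sum to only 66.2.
66.2 < 75.6, so the triangle inequality fails.

No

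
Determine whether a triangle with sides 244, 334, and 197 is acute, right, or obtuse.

obtuse

Compare the square of the longest side to the sum of squares of the other two: 197² + 244² = 98345 < 111556 = 334².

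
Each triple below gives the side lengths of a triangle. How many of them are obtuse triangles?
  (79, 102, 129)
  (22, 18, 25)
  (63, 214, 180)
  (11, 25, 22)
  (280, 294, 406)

2

(79,102,129): 79²+102² = 16645 > 16641 = 129² → acute
(22,18,25): 18²+22² = 808 > 625 = 25² → acute
(63,214,180): 63²+180² = 36369 < 45796 = 214² → obtuse
(11,25,22): 11²+22² = 605 < 625 = 25² → obtuse
(280,294,406): 280²+294² = 164836 = 406² → right
2 of the 5 are obtuse.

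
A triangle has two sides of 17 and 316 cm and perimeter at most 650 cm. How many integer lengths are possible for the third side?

18

Triangle inequality: 299 < x < 333. Perimeter ≤ 650 gives x ≤ 650 − 17 − 316 = 317.
So 299 < x ≤ 317; integers 300 through 317: 18 values.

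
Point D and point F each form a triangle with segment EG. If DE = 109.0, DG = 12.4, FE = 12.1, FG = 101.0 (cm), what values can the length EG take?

From triangle DEG: |109.0 − 12.4| < EG < 109.0 + 12.4, i.e. 96.6 < EG < 121.4.
From triangle FEG: 88.9 < EG < 113.1.
Both must hold, so EG lies in the intersection.

96.6 < EG < 113.1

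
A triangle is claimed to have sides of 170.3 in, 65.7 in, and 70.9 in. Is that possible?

No

The longest side is 170.3, but the other two sum to only 136.6.
136.6 < 170.3, so the triangle inequality fails.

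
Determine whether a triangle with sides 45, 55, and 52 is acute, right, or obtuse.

acute

Compare the square of the longest side to the sum of squares of the other two: 45² + 52² = 4729 > 3025 = 55².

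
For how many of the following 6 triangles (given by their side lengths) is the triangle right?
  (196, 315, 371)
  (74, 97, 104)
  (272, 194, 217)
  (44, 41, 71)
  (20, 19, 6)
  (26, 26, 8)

(196,315,371): 196²+315² = 137641 = 371² → right
(74,97,104): 74²+97² = 14885 > 10816 = 104² → acute
(272,194,217): 194²+217² = 84725 > 73984 = 272² → acute
(44,41,71): 41²+44² = 3617 < 5041 = 71² → obtuse
(20,19,6): 6²+19² = 397 < 400 = 20² → obtuse
(26,26,8): 8²+26² = 740 > 676 = 26² → acute
1 of the 6 is right.

1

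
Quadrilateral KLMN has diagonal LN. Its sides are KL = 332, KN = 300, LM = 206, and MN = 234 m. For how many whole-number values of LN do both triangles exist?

From triangle KLN: 32 < LN < 632.
From triangle MLN: 28 < LN < 440.
Intersection: 32 < LN < 440, so integers 33 through 439: 407 values.

407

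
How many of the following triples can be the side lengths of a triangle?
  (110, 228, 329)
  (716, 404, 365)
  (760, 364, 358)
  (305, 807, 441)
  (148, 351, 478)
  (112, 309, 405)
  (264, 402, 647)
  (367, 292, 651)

(110,228,329): 110+228 > 329 → valid
(365,404,716): 365+404 > 716 → valid
(358,364,760): 358+364 ≤ 760 → not valid
(305,441,807): 305+441 ≤ 807 → not valid
(148,351,478): 148+351 > 478 → valid
(112,309,405): 112+309 > 405 → valid
(264,402,647): 264+402 > 647 → valid
(292,367,651): 292+367 > 651 → valid
6 of the 8 triples form a triangle.

6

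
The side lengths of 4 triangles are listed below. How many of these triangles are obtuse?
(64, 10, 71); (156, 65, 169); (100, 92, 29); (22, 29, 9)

(64,10,71): 10²+64² = 4196 < 5041 = 71² → obtuse
(156,65,169): 65²+156² = 28561 = 169² → right
(100,92,29): 29²+92² = 9305 < 10000 = 100² → obtuse
(22,29,9): 9²+22² = 565 < 841 = 29² → obtuse
3 of the 4 are obtuse.

3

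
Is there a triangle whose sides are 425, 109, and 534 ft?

No

The two shorter sides sum to 534, exactly equal to the longest side 534.
That gives only a degenerate (flat) triangle — the inequality must be strict.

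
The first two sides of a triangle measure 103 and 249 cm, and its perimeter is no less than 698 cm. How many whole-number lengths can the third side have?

6

Triangle inequality: 146 < x < 352. Perimeter ≥ 698 gives x ≥ 698 − 103 − 249 = 346.
So 346 ≤ x < 352; integers 346 through 351: 6 values.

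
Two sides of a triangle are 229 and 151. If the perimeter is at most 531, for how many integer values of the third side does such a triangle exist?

Triangle inequality: 78 < x < 380. Perimeter ≤ 531 gives x ≤ 531 − 229 − 151 = 151.
So 78 < x ≤ 151; integers 79 through 151: 73 values.

73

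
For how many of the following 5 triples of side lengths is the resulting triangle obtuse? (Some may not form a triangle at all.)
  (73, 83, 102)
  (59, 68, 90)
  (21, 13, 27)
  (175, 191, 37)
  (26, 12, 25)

(73,83,102): 73²+83² = 12218 > 10404 = 102² → acute
(59,68,90): 59²+68² = 8105 > 8100 = 90² → acute
(21,13,27): 13²+21² = 610 < 729 = 27² → obtuse
(175,191,37): 37²+175² = 31994 < 36481 = 191² → obtuse
(26,12,25): 12²+25² = 769 > 676 = 26² → acute
2 of the 5 are obtuse.

2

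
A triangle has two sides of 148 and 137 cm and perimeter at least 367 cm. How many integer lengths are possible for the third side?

203

Triangle inequality: 11 < x < 285. Perimeter ≥ 367 gives x ≥ 367 − 148 − 137 = 82.
So 82 ≤ x < 285; integers 82 through 284: 203 values.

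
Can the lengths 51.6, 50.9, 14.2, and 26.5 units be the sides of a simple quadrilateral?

Yes

A quadrilateral exists iff every side is shorter than the sum of the others — equivalently, the longest side is less than the sum of the rest.
Longest side 51.6 < 91.6 (sum of the remaining 3), so yes.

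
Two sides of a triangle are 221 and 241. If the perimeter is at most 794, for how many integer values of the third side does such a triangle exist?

Triangle inequality: 20 < x < 462. Perimeter ≤ 794 gives x ≤ 794 − 221 − 241 = 332.
So 20 < x ≤ 332; integers 21 through 332: 312 values.

312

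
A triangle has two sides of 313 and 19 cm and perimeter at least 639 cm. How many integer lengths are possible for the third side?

Triangle inequality: 294 < x < 332. Perimeter ≥ 639 gives x ≥ 639 − 313 − 19 = 307.
So 307 ≤ x < 332; integers 307 through 331: 25 values.

25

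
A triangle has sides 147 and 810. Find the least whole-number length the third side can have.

664

The third side must be strictly greater than |147 − 810| = 663.
The smallest integer above 663 is 664.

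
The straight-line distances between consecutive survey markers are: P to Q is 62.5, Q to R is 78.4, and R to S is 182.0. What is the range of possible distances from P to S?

The maximum is all hops collinear in one direction: 62.5 + 78.4 + 182.0 = 322.9.
The longest hop is 182.0; the others sum to 140.9. Folding the others back against it leaves at least 182.0 − 140.9 = 41.1.

41.1 ≤ PS ≤ 322.9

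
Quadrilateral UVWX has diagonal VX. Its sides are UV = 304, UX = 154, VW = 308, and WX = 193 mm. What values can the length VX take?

From triangle UVX: |304 − 154| < VX < 304 + 154, i.e. 150 < VX < 458.
From triangle WVX: 115 < VX < 501.
Both must hold, so VX lies in the intersection.

150 < VX < 458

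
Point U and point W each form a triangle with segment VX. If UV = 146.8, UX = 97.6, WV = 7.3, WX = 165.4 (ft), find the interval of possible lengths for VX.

158.1 < VX < 172.7

From triangle UVX: |146.8 − 97.6| < VX < 146.8 + 97.6, i.e. 49.2 < VX < 244.4.
From triangle WVX: 158.1 < VX < 172.7.
Both must hold, so VX lies in the intersection.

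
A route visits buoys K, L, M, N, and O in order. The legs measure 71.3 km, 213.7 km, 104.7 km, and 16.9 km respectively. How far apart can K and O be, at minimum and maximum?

20.8 ≤ KO ≤ 406.6 km

The maximum is all hops collinear in one direction: 71.3 + 213.7 + 104.7 + 16.9 = 406.6.
The longest hop is 213.7; the others sum to 192.9. Folding the others back against it leaves at least 213.7 − 192.9 = 20.8.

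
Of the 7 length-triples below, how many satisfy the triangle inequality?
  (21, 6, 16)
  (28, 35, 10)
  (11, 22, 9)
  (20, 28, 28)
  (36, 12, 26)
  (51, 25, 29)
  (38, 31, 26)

6

(6,16,21): 6+16 > 21 → valid
(10,28,35): 10+28 > 35 → valid
(9,11,22): 9+11 ≤ 22 → not valid
(20,28,28): 20+28 > 28 → valid
(12,26,36): 12+26 > 36 → valid
(25,29,51): 25+29 > 51 → valid
(26,31,38): 26+31 > 38 → valid
6 of the 7 triples form a triangle.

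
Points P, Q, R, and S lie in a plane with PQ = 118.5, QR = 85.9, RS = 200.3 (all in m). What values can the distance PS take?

0 ≤ PS ≤ 404.7 m

The maximum is all hops collinear in one direction: 118.5 + 85.9 + 200.3 = 404.7.
The longest hop is 200.3; the others sum to 204.4. Since 200.3 ≤ 204.4, the path can fold back on itself completely, so the minimum distance is 0.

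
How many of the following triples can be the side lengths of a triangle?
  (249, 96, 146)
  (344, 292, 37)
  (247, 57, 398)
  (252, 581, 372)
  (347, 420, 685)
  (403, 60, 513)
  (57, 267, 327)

(96,146,249): 96+146 ≤ 249 → not valid
(37,292,344): 37+292 ≤ 344 → not valid
(57,247,398): 57+247 ≤ 398 → not valid
(252,372,581): 252+372 > 581 → valid
(347,420,685): 347+420 > 685 → valid
(60,403,513): 60+403 ≤ 513 → not valid
(57,267,327): 57+267 ≤ 327 → not valid
2 of the 7 triples form a triangle.

2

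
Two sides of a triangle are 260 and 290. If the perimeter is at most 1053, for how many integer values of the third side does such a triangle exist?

Triangle inequality: 30 < x < 550. Perimeter ≤ 1053 gives x ≤ 1053 − 260 − 290 = 503.
So 30 < x ≤ 503; integers 31 through 503: 473 values.

473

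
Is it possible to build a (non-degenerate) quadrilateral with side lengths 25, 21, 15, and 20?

A quadrilateral exists iff every side is shorter than the sum of the others — equivalently, the longest side is less than the sum of the rest.
Longest side 25 < 56 (sum of the remaining 3), so yes.

Yes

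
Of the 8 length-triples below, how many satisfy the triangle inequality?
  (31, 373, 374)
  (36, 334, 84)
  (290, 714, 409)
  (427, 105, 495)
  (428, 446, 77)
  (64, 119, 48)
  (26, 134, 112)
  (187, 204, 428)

(31,373,374): 31+373 > 374 → valid
(36,84,334): 36+84 ≤ 334 → not valid
(290,409,714): 290+409 ≤ 714 → not valid
(105,427,495): 105+427 > 495 → valid
(77,428,446): 77+428 > 446 → valid
(48,64,119): 48+64 ≤ 119 → not valid
(26,112,134): 26+112 > 134 → valid
(187,204,428): 187+204 ≤ 428 → not valid
4 of the 8 triples form a triangle.

4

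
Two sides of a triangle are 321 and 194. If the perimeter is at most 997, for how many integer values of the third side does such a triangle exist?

Triangle inequality: 127 < x < 515. Perimeter ≤ 997 gives x ≤ 997 − 321 − 194 = 482.
So 127 < x ≤ 482; integers 128 through 482: 355 values.

355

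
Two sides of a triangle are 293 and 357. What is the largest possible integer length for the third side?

649

The third side must be strictly less than 293 + 357 = 650.
The largest integer below 650 is 649.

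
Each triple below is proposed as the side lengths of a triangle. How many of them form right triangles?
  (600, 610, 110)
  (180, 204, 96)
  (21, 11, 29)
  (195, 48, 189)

3

(600,610,110): 110²+600² = 372100 = 610² → right
(180,204,96): 96²+180² = 41616 = 204² → right
(21,11,29): 11²+21² = 562 < 841 = 29² → obtuse
(195,48,189): 48²+189² = 38025 = 195² → right
3 of the 4 are right.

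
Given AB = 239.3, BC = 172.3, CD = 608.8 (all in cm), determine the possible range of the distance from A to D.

197.2 ≤ AD ≤ 1020.4 cm

The maximum is all hops collinear in one direction: 239.3 + 172.3 + 608.8 = 1020.4.
The longest hop is 608.8; the others sum to 411.6. Folding the others back against it leaves at least 608.8 − 411.6 = 197.2.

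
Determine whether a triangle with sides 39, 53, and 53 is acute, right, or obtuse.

Compare the square of the longest side to the sum of squares of the other two: 39² + 53² = 4330 > 2809 = 53².

acute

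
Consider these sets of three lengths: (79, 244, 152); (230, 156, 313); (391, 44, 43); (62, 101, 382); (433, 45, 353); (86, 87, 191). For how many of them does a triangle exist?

(79,152,244): 79+152 ≤ 244 → not valid
(156,230,313): 156+230 > 313 → valid
(43,44,391): 43+44 ≤ 391 → not valid
(62,101,382): 62+101 ≤ 382 → not valid
(45,353,433): 45+353 ≤ 433 → not valid
(86,87,191): 86+87 ≤ 191 → not valid
1 of the 6 triples forms a triangle.

1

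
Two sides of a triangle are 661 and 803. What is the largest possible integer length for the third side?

1463

The third side must be strictly less than 661 + 803 = 1464.
The largest integer below 1464 is 1463.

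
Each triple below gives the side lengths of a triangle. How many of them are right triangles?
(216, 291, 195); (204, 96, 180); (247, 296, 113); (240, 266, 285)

2

(216,291,195): 195²+216² = 84681 = 291² → right
(204,96,180): 96²+180² = 41616 = 204² → right
(247,296,113): 113²+247² = 73778 < 87616 = 296² → obtuse
(240,266,285): 240²+266² = 128356 > 81225 = 285² → acute
2 of the 4 are right.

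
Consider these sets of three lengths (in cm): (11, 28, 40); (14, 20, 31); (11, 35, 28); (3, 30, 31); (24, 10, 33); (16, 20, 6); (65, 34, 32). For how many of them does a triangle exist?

(11,28,40): 11+28 ≤ 40 → not valid
(14,20,31): 14+20 > 31 → valid
(11,28,35): 11+28 > 35 → valid
(3,30,31): 3+30 > 31 → valid
(10,24,33): 10+24 > 33 → valid
(6,16,20): 6+16 > 20 → valid
(32,34,65): 32+34 > 65 → valid
6 of the 7 triples form a triangle.

6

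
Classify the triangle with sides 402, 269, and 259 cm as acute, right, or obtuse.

obtuse

Compare the square of the longest side to the sum of squares of the other two: 259² + 269² = 139442 < 161604 = 402².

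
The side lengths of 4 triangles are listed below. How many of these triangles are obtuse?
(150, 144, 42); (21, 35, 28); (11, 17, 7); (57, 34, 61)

1

(150,144,42): 42²+144² = 22500 = 150² → right
(21,35,28): 21²+28² = 1225 = 35² → right
(11,17,7): 7²+11² = 170 < 289 = 17² → obtuse
(57,34,61): 34²+57² = 4405 > 3721 = 61² → acute
1 of the 4 is obtuse.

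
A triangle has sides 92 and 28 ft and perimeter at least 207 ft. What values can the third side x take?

87 ≤ x < 120

Triangle inequality alone gives 64 < x < 120.
The perimeter condition gives x ≥ 207 − 92 − 28 = 87.
Intersecting the two: 87 ≤ x < 120.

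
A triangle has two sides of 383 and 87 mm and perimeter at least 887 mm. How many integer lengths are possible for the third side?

53

Triangle inequality: 296 < x < 470. Perimeter ≥ 887 gives x ≥ 887 − 383 − 87 = 417.
So 417 ≤ x < 470; integers 417 through 469: 53 values.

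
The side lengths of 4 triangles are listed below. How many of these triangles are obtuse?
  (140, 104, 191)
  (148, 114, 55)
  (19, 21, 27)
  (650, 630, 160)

(140,104,191): 104²+140² = 30416 < 36481 = 191² → obtuse
(148,114,55): 55²+114² = 16021 < 21904 = 148² → obtuse
(19,21,27): 19²+21² = 802 > 729 = 27² → acute
(650,630,160): 160²+630² = 422500 = 650² → right
2 of the 4 are obtuse.

2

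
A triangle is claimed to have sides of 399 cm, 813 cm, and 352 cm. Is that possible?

No

The longest side is 813, but the other two sum to only 751.
751 < 813, so the triangle inequality fails.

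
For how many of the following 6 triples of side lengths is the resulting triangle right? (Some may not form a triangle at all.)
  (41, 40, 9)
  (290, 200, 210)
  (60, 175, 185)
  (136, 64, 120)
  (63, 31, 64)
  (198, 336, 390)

(41,40,9): 9²+40² = 1681 = 41² → right
(290,200,210): 200²+210² = 84100 = 290² → right
(60,175,185): 60²+175² = 34225 = 185² → right
(136,64,120): 64²+120² = 18496 = 136² → right
(63,31,64): 31²+63² = 4930 > 4096 = 64² → acute
(198,336,390): 198²+336² = 152100 = 390² → right
5 of the 6 are right.

5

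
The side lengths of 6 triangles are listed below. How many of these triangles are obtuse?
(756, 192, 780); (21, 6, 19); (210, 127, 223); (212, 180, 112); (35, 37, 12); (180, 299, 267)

1

(756,192,780): 192²+756² = 608400 = 780² → right
(21,6,19): 6²+19² = 397 < 441 = 21² → obtuse
(210,127,223): 127²+210² = 60229 > 49729 = 223² → acute
(212,180,112): 112²+180² = 44944 = 212² → right
(35,37,12): 12²+35² = 1369 = 37² → right
(180,299,267): 180²+267² = 103689 > 89401 = 299² → acute
1 of the 6 is obtuse.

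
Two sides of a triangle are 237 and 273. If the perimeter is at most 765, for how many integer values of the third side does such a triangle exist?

219

Triangle inequality: 36 < x < 510. Perimeter ≤ 765 gives x ≤ 765 − 237 − 273 = 255.
So 36 < x ≤ 255; integers 37 through 255: 219 values.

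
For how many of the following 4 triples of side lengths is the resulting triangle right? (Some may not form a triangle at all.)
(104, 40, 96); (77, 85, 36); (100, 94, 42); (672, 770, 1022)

3

(104,40,96): 40²+96² = 10816 = 104² → right
(77,85,36): 36²+77² = 7225 = 85² → right
(100,94,42): 42²+94² = 10600 > 10000 = 100² → acute
(672,770,1022): 672²+770² = 1044484 = 1022² → right
3 of the 4 are right.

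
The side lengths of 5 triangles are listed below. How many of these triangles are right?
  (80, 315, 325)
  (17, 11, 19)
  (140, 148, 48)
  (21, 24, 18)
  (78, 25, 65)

2

(80,315,325): 80²+315² = 105625 = 325² → right
(17,11,19): 11²+17² = 410 > 361 = 19² → acute
(140,148,48): 48²+140² = 21904 = 148² → right
(21,24,18): 18²+21² = 765 > 576 = 24² → acute
(78,25,65): 25²+65² = 4850 < 6084 = 78² → obtuse
2 of the 5 are right.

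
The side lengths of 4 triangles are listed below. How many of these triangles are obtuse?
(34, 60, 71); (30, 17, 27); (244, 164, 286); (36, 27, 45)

(34,60,71): 34²+60² = 4756 < 5041 = 71² → obtuse
(30,17,27): 17²+27² = 1018 > 900 = 30² → acute
(244,164,286): 164²+244² = 86432 > 81796 = 286² → acute
(36,27,45): 27²+36² = 2025 = 45² → right
1 of the 4 is obtuse.

1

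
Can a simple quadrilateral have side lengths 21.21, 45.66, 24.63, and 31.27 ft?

Yes

A quadrilateral exists iff every side is shorter than the sum of the others — equivalently, the longest side is less than the sum of the rest.
Longest side 45.66 < 77.11 (sum of the remaining 3), so yes.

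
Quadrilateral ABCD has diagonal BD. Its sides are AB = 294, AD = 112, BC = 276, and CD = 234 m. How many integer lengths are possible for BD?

223

From triangle ABD: 182 < BD < 406.
From triangle CBD: 42 < BD < 510.
Intersection: 182 < BD < 406, so integers 183 through 405: 223 values.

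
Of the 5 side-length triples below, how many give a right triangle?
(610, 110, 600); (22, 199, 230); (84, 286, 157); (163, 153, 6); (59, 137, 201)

(610,110,600): 110²+600² = 372100 = 610² → right
(22,199,230): 22+199 ≤ 230, not a triangle
(84,286,157): 84+157 ≤ 286, not a triangle
(163,153,6): 6+153 ≤ 163, not a triangle
(59,137,201): 59+137 ≤ 201, not a triangle
1 of the 5 is right.

1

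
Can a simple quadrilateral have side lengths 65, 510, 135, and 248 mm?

No

For a quadrilateral, each side must be shorter than the sum of the others.
Here the longest side is 510, but the remaining 3 sides sum to only 448.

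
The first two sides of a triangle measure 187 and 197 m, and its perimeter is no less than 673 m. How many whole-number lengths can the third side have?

Triangle inequality: 10 < x < 384. Perimeter ≥ 673 gives x ≥ 673 − 187 − 197 = 289.
So 289 ≤ x < 384; integers 289 through 383: 95 values.

95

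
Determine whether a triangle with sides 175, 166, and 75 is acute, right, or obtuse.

acute

Compare the square of the longest side to the sum of squares of the other two: 75² + 166² = 33181 > 30625 = 175².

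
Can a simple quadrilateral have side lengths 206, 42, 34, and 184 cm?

A quadrilateral exists iff every side is shorter than the sum of the others — equivalently, the longest side is less than the sum of the rest.
Longest side 206 < 260 (sum of the remaining 3), so yes.

Yes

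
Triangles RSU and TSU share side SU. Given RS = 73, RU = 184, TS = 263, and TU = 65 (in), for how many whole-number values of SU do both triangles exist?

58

From triangle RSU: 111 < SU < 257.
From triangle TSU: 198 < SU < 328.
Intersection: 198 < SU < 257, so integers 199 through 256: 58 values.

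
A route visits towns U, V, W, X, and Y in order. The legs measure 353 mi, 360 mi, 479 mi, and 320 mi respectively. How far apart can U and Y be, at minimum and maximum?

0 ≤ UY ≤ 1512 mi

The maximum is all hops collinear in one direction: 353 + 360 + 479 + 320 = 1512.
The longest hop is 479; the others sum to 1033. Since 479 ≤ 1033, the path can fold back on itself completely, so the minimum distance is 0.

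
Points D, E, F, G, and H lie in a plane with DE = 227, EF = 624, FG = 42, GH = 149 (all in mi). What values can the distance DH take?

The maximum is all hops collinear in one direction: 227 + 624 + 42 + 149 = 1042.
The longest hop is 624; the others sum to 418. Folding the others back against it leaves at least 624 − 418 = 206.

206 ≤ DH ≤ 1042 mi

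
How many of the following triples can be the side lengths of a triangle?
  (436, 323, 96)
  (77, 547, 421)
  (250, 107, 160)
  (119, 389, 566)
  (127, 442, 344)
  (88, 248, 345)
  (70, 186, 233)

(96,323,436): 96+323 ≤ 436 → not valid
(77,421,547): 77+421 ≤ 547 → not valid
(107,160,250): 107+160 > 250 → valid
(119,389,566): 119+389 ≤ 566 → not valid
(127,344,442): 127+344 > 442 → valid
(88,248,345): 88+248 ≤ 345 → not valid
(70,186,233): 70+186 > 233 → valid
3 of the 7 triples form a triangle.

3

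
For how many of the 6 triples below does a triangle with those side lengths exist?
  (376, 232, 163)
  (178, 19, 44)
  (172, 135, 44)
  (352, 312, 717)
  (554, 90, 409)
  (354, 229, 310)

(163,232,376): 163+232 > 376 → valid
(19,44,178): 19+44 ≤ 178 → not valid
(44,135,172): 44+135 > 172 → valid
(312,352,717): 312+352 ≤ 717 → not valid
(90,409,554): 90+409 ≤ 554 → not valid
(229,310,354): 229+310 > 354 → valid
3 of the 6 triples form a triangle.

3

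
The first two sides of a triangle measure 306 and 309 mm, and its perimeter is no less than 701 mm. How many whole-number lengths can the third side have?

529

Triangle inequality: 3 < x < 615. Perimeter ≥ 701 gives x ≥ 701 − 306 − 309 = 86.
So 86 ≤ x < 615; integers 86 through 614: 529 values.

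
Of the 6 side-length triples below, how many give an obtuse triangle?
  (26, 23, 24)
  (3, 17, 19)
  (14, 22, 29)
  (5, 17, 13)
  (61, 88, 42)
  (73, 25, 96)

(26,23,24): 23²+24² = 1105 > 676 = 26² → acute
(3,17,19): 3²+17² = 298 < 361 = 19² → obtuse
(14,22,29): 14²+22² = 680 < 841 = 29² → obtuse
(5,17,13): 5²+13² = 194 < 289 = 17² → obtuse
(61,88,42): 42²+61² = 5485 < 7744 = 88² → obtuse
(73,25,96): 25²+73² = 5954 < 9216 = 96² → obtuse
5 of the 6 are obtuse.

5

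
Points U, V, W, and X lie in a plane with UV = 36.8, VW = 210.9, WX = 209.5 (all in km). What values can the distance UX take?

The maximum is all hops collinear in one direction: 36.8 + 210.9 + 209.5 = 457.2.
The longest hop is 210.9; the others sum to 246.3. Since 210.9 ≤ 246.3, the path can fold back on itself completely, so the minimum distance is 0.

0 ≤ UX ≤ 457.2 km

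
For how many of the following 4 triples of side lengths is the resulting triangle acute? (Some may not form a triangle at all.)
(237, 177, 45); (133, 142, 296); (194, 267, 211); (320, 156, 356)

1

(237,177,45): 45+177 ≤ 237, not a triangle
(133,142,296): 133+142 ≤ 296, not a triangle
(194,267,211): 194²+211² = 82157 > 71289 = 267² → acute
(320,156,356): 156²+320² = 126736 = 356² → right
1 of the 4 is acute.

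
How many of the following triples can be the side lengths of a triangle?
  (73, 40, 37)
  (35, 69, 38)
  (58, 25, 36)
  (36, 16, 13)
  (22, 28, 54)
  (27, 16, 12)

4

(37,40,73): 37+40 > 73 → valid
(35,38,69): 35+38 > 69 → valid
(25,36,58): 25+36 > 58 → valid
(13,16,36): 13+16 ≤ 36 → not valid
(22,28,54): 22+28 ≤ 54 → not valid
(12,16,27): 12+16 > 27 → valid
4 of the 6 triples form a triangle.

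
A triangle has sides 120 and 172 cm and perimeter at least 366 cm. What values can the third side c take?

Triangle inequality alone gives 52 < c < 292.
The perimeter condition gives c ≥ 366 − 120 − 172 = 74.
Intersecting the two: 74 ≤ c < 292.

74 ≤ c < 292 cm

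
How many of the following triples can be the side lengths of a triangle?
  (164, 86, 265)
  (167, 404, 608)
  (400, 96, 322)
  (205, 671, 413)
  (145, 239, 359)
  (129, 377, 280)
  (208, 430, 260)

4

(86,164,265): 86+164 ≤ 265 → not valid
(167,404,608): 167+404 ≤ 608 → not valid
(96,322,400): 96+322 > 400 → valid
(205,413,671): 205+413 ≤ 671 → not valid
(145,239,359): 145+239 > 359 → valid
(129,280,377): 129+280 > 377 → valid
(208,260,430): 208+260 > 430 → valid
4 of the 7 triples form a triangle.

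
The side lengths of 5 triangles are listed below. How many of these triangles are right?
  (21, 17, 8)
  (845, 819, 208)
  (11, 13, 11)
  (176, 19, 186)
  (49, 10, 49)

1

(21,17,8): 8²+17² = 353 < 441 = 21² → obtuse
(845,819,208): 208²+819² = 714025 = 845² → right
(11,13,11): 11²+11² = 242 > 169 = 13² → acute
(176,19,186): 19²+176² = 31337 < 34596 = 186² → obtuse
(49,10,49): 10²+49² = 2501 > 2401 = 49² → acute
1 of the 5 is right.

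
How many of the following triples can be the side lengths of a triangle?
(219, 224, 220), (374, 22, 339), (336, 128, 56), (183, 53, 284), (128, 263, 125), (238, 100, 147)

2

(219,220,224): 219+220 > 224 → valid
(22,339,374): 22+339 ≤ 374 → not valid
(56,128,336): 56+128 ≤ 336 → not valid
(53,183,284): 53+183 ≤ 284 → not valid
(125,128,263): 125+128 ≤ 263 → not valid
(100,147,238): 100+147 > 238 → valid
2 of the 6 triples form a triangle.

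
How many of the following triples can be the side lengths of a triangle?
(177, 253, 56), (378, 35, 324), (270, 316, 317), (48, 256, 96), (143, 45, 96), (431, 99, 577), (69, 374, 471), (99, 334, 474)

1

(56,177,253): 56+177 ≤ 253 → not valid
(35,324,378): 35+324 ≤ 378 → not valid
(270,316,317): 270+316 > 317 → valid
(48,96,256): 48+96 ≤ 256 → not valid
(45,96,143): 45+96 ≤ 143 → not valid
(99,431,577): 99+431 ≤ 577 → not valid
(69,374,471): 69+374 ≤ 471 → not valid
(99,334,474): 99+334 ≤ 474 → not valid
1 of the 8 triples forms a triangle.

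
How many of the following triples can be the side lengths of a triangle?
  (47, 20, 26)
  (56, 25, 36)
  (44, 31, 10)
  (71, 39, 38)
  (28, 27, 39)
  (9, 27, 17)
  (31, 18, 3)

3

(20,26,47): 20+26 ≤ 47 → not valid
(25,36,56): 25+36 > 56 → valid
(10,31,44): 10+31 ≤ 44 → not valid
(38,39,71): 38+39 > 71 → valid
(27,28,39): 27+28 > 39 → valid
(9,17,27): 9+17 ≤ 27 → not valid
(3,18,31): 3+18 ≤ 31 → not valid
3 of the 7 triples form a triangle.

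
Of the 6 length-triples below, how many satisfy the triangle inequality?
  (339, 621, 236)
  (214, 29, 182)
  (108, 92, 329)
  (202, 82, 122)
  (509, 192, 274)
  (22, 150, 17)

(236,339,621): 236+339 ≤ 621 → not valid
(29,182,214): 29+182 ≤ 214 → not valid
(92,108,329): 92+108 ≤ 329 → not valid
(82,122,202): 82+122 > 202 → valid
(192,274,509): 192+274 ≤ 509 → not valid
(17,22,150): 17+22 ≤ 150 → not valid
1 of the 6 triples forms a triangle.

1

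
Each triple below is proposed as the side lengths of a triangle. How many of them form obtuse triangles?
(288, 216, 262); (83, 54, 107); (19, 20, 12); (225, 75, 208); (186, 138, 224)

2

(288,216,262): 216²+262² = 115300 > 82944 = 288² → acute
(83,54,107): 54²+83² = 9805 < 11449 = 107² → obtuse
(19,20,12): 12²+19² = 505 > 400 = 20² → acute
(225,75,208): 75²+208² = 48889 < 50625 = 225² → obtuse
(186,138,224): 138²+186² = 53640 > 50176 = 224² → acute
2 of the 5 are obtuse.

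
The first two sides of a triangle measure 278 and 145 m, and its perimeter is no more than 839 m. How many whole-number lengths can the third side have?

283

Triangle inequality: 133 < x < 423. Perimeter ≤ 839 gives x ≤ 839 − 278 − 145 = 416.
So 133 < x ≤ 416; integers 134 through 416: 283 values.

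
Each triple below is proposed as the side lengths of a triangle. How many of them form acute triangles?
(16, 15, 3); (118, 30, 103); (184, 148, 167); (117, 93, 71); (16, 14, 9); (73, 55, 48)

3

(16,15,3): 3²+15² = 234 < 256 = 16² → obtuse
(118,30,103): 30²+103² = 11509 < 13924 = 118² → obtuse
(184,148,167): 148²+167² = 49793 > 33856 = 184² → acute
(117,93,71): 71²+93² = 13690 > 13689 = 117² → acute
(16,14,9): 9²+14² = 277 > 256 = 16² → acute
(73,55,48): 48²+55² = 5329 = 73² → right
3 of the 6 are acute.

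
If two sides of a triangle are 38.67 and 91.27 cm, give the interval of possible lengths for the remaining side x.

52.60 < x < 129.94

By the triangle inequality, x must be less than 38.67 + 91.27 = 129.94 and greater than |38.67 − 91.27| = 52.60.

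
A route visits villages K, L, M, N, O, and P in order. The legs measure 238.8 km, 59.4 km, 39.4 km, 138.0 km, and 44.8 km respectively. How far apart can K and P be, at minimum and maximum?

The maximum is all hops collinear in one direction: 238.8 + 59.4 + 39.4 + 138.0 + 44.8 = 520.4.
The longest hop is 238.8; the others sum to 281.6. Since 238.8 ≤ 281.6, the path can fold back on itself completely, so the minimum distance is 0.

0 ≤ KP ≤ 520.4 km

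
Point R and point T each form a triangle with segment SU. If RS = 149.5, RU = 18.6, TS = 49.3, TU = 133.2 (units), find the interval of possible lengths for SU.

From triangle RSU: |149.5 − 18.6| < SU < 149.5 + 18.6, i.e. 130.9 < SU < 168.1.
From triangle TSU: 83.9 < SU < 182.5.
Both must hold, so SU lies in the intersection.

130.9 < SU < 168.1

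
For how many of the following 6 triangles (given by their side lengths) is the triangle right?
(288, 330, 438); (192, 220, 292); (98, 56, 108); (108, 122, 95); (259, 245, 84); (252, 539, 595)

4

(288,330,438): 288²+330² = 191844 = 438² → right
(192,220,292): 192²+220² = 85264 = 292² → right
(98,56,108): 56²+98² = 12740 > 11664 = 108² → acute
(108,122,95): 95²+108² = 20689 > 14884 = 122² → acute
(259,245,84): 84²+245² = 67081 = 259² → right
(252,539,595): 252²+539² = 354025 = 595² → right
4 of the 6 are right.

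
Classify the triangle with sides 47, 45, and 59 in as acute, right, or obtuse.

Compare the square of the longest side to the sum of squares of the other two: 45² + 47² = 4234 > 3481 = 59².

acute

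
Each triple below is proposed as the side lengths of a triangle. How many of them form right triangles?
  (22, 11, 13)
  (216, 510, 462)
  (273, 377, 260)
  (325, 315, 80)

3

(22,11,13): 11²+13² = 290 < 484 = 22² → obtuse
(216,510,462): 216²+462² = 260100 = 510² → right
(273,377,260): 260²+273² = 142129 = 377² → right
(325,315,80): 80²+315² = 105625 = 325² → right
3 of the 4 are right.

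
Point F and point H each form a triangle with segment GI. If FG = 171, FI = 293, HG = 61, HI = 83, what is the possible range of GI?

122 < GI < 144

From triangle FGI: |171 − 293| < GI < 171 + 293, i.e. 122 < GI < 464.
From triangle HGI: 22 < GI < 144.
Both must hold, so GI lies in the intersection.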